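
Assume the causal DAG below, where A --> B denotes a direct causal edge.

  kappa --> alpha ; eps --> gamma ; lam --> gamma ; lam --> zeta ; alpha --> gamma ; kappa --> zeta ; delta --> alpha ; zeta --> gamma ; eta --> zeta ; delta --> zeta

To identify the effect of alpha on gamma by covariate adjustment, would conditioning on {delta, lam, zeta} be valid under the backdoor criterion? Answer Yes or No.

Backdoor paths from alpha to gamma (paths whose first edge points into alpha):
  P1: alpha <- kappa -> zeta <- lam -> gamma
  P2: alpha <- kappa -> zeta -> gamma
  P3: alpha <- delta -> zeta <- lam -> gamma
  P4: alpha <- delta -> zeta -> gamma
Condition 1 (no descendant of alpha in the set): holds — descendants of alpha are {gamma}; none are in {delta, lam, zeta}.
Condition 2 (every backdoor path blocked by {delta, lam, zeta}):
  P1: blocked at fork node lam ∈ conditioning set.
  P2: blocked at chain node zeta ∈ conditioning set.
  P3: blocked at fork node delta ∈ conditioning set.
  P4: blocked at fork node delta ∈ conditioning set.
{delta, lam, zeta} satisfies the backdoor criterion.

Yes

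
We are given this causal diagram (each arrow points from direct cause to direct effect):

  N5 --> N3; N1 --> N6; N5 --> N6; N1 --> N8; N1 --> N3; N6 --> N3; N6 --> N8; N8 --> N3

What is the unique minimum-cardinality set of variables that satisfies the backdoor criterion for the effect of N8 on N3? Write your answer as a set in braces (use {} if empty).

{N1, N6}

Variables eligible for adjustment (non-descendants of N8, excluding N8 and N3): {N1, N5, N6}.
Backdoor paths from N8 to N3:
  P1: N8 <- N1 -> N6 <- N5 -> N3
  P2: N8 <- N1 -> N6 -> N3
  P3: N8 <- N1 -> N3
  P4: N8 <- N6 <- N1 -> N3
  P5: N8 <- N6 <- N5 -> N3
  P6: N8 <- N6 -> N3
The empty set is not sufficient: P2 (N8 <- N1 -> N6 -> N3) has no collider blocking it and no conditioned non-collider, so it is open.
Try {N1, N6}:
  P1: blocked at fork node N1 ∈ conditioning set.
  P2: blocked at fork node N1 ∈ conditioning set.
  P3: blocked at fork node N1 ∈ conditioning set.
  P4: blocked at chain node N6 ∈ conditioning set.
  P5: blocked at chain node N6 ∈ conditioning set.
  P6: blocked at fork node N6 ∈ conditioning set.
{N1, N6} contains no descendant of N8 and blocks every backdoor path.
Every element of {N1, N6} is needed (dropping N1 leaves P1 open; dropping N6 leaves P5 open), so no proper subset is valid.
Among all size-2 subsets of the eligible variables, only {N1, N6} blocks every backdoor path, so it is the unique smallest valid adjustment set.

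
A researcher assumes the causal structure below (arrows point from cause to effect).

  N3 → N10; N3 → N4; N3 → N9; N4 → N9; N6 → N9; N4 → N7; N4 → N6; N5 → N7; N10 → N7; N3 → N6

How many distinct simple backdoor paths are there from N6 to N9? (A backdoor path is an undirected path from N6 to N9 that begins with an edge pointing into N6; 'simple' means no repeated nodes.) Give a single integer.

6

A backdoor path from N6 to N9 is any simple undirected path whose first edge points into N6 (i.e. leaves N6 via a parent).
Parents of N6: {N3, N4}.
Enumerating:
  P1: N6 <- N3 -> N4 -> N9
  P2: N6 <- N3 -> N10 -> N7 <- N4 -> N9
  P3: N6 <- N3 -> N9
  P4: N6 <- N4 <- N3 -> N9
  P5: N6 <- N4 -> N7 <- N10 <- N3 -> N9
  P6: N6 <- N4 -> N9
That exhausts the simple backdoor paths. Count: 6.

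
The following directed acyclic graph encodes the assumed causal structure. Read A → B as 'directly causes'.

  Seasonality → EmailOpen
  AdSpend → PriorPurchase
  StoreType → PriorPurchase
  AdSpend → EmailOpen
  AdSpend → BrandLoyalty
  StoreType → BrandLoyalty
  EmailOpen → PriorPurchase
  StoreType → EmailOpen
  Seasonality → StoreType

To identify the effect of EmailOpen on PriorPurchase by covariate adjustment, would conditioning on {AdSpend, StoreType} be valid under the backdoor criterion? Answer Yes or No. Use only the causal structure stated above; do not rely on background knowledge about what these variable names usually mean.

Yes

Backdoor paths from EmailOpen to PriorPurchase (paths whose first edge points into EmailOpen):
  P1: EmailOpen <- AdSpend -> BrandLoyalty <- StoreType -> PriorPurchase
  P2: EmailOpen <- AdSpend -> PriorPurchase
  P3: EmailOpen <- Seasonality -> StoreType -> BrandLoyalty <- AdSpend -> PriorPurchase
  P4: EmailOpen <- Seasonality -> StoreType -> PriorPurchase
  P5: EmailOpen <- StoreType -> BrandLoyalty <- AdSpend -> PriorPurchase
  P6: EmailOpen <- StoreType -> PriorPurchase
Condition 1 (no descendant of EmailOpen in the set): holds — descendants of EmailOpen are {PriorPurchase}; none are in {AdSpend, StoreType}.
Condition 2 (every backdoor path blocked by {AdSpend, StoreType}):
  P1: blocked at fork node AdSpend ∈ conditioning set.
  P2: blocked at fork node AdSpend ∈ conditioning set.
  P3: blocked at chain node StoreType ∈ conditioning set.
  P4: blocked at chain node StoreType ∈ conditioning set.
  P5: blocked at fork node StoreType ∈ conditioning set.
  P6: blocked at fork node StoreType ∈ conditioning set.
{AdSpend, StoreType} satisfies the backdoor criterion.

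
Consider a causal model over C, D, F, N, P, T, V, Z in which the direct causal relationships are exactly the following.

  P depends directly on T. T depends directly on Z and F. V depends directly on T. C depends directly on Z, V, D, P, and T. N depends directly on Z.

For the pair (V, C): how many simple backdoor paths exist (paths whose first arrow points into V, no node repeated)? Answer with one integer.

3

A backdoor path from V to C is any simple undirected path whose first edge points into V (i.e. leaves V via a parent).
Parents of V: {T}.
Enumerating:
  P1: V <- T <- Z -> C
  P2: V <- T -> P -> C
  P3: V <- T -> C
That exhausts the simple backdoor paths. Count: 3.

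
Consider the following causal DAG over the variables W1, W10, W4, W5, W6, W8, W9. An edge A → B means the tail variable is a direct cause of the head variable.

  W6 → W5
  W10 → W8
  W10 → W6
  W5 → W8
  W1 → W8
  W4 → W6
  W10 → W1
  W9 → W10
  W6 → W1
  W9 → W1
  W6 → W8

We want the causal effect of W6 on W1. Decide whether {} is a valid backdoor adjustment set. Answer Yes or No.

Backdoor paths from W6 to W1 (paths whose first edge points into W6):
  P1: W6 <- W10 <- W9 -> W1
  P2: W6 <- W10 -> W1
  P3: W6 <- W10 -> W8 <- W1
Condition 1 (no descendant of W6 in the set): holds — descendants of W6 are {W1, W5, W8}; none are in {}.
Condition 2 (every backdoor path blocked by {}):
  P1: open — no interior node is in the conditioning set.
  P2: open — no interior node is in the conditioning set.
  P3: blocked at collider W8 (neither it nor any descendant is in the conditioning set).
{} does not satisfy the backdoor criterion.

No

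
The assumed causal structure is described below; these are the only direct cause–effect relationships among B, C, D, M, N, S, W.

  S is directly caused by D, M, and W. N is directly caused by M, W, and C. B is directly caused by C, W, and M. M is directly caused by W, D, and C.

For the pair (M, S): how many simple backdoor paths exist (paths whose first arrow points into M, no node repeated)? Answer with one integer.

A backdoor path from M to S is any simple undirected path whose first edge points into M (i.e. leaves M via a parent).
Parents of M: {C, D, W}.
Enumerating:
  P1: M <- W -> S
  P2: M <- D -> S
  P3: M <- C -> B <- W -> S
  P4: M <- C -> N <- W -> S
That exhausts the simple backdoor paths. Count: 4.

4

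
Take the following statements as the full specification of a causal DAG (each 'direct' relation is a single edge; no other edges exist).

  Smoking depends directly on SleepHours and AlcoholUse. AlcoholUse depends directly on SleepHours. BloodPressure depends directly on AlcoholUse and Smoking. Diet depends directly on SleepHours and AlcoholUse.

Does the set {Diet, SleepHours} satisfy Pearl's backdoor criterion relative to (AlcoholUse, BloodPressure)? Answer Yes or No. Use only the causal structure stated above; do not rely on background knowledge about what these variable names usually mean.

No

Backdoor paths from AlcoholUse to BloodPressure (paths whose first edge points into AlcoholUse):
  P1: AlcoholUse <- SleepHours -> Smoking -> BloodPressure
Condition 1 (no descendant of AlcoholUse in the set): FAILS — Diet is a descendant of AlcoholUse.
Condition 2 (every backdoor path blocked by {Diet, SleepHours}):
  P1: blocked at fork node SleepHours ∈ conditioning set.
{Diet, SleepHours} does not satisfy the backdoor criterion.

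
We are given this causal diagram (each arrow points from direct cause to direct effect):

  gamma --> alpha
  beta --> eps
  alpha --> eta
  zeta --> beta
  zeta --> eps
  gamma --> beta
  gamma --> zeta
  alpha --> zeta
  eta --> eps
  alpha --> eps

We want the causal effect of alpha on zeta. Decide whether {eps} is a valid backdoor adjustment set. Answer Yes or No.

No

Backdoor paths from alpha to zeta (paths whose first edge points into alpha):
  P1: alpha <- gamma -> zeta
  P2: alpha <- gamma -> beta <- zeta
  P3: alpha <- gamma -> beta -> eps <- zeta
Condition 1 (no descendant of alpha in the set): FAILS — eps is a descendant of alpha.
Condition 2 (every backdoor path blocked by {eps}):
  P1: open — no interior node is in the conditioning set.
  P2: open — collider(s) beta are conditioned on (or have a conditioned descendant) and no non-collider on the path is in the set.
  P3: open — collider(s) eps are conditioned on (or have a conditioned descendant) and no non-collider on the path is in the set.
{eps} does not satisfy the backdoor criterion.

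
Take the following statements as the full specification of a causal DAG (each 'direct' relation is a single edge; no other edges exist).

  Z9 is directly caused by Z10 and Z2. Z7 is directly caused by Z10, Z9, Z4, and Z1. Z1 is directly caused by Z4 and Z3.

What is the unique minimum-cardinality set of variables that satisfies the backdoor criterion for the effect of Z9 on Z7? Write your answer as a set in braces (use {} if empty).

{Z10}

Variables eligible for adjustment (non-descendants of Z9, excluding Z9 and Z7): {Z1, Z10, Z2, Z3, Z4}.
Backdoor paths from Z9 to Z7:
  P1: Z9 <- Z10 -> Z7
The empty set is not sufficient: P1 (Z9 <- Z10 -> Z7) has no collider blocking it and no conditioned non-collider, so it is open.
Try {Z10}:
  P1: blocked at fork node Z10 ∈ conditioning set.
{Z10} contains no descendant of Z9 and blocks every backdoor path.
No other singleton works — e.g. {Z2} leaves P1 open — so {Z10} is the unique smallest valid adjustment set.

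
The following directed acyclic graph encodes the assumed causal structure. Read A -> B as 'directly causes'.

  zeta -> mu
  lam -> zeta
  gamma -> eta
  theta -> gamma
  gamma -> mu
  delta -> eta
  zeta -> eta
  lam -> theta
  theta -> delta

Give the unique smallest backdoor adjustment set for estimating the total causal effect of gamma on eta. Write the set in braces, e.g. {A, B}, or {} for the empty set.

Variables eligible for adjustment (non-descendants of gamma, excluding gamma and eta): {delta, lam, theta, zeta}.
Backdoor paths from gamma to eta:
  P1: gamma <- theta <- lam -> zeta -> eta
  P2: gamma <- theta -> delta -> eta
The empty set is not sufficient: P1 (gamma <- theta <- lam -> zeta -> eta) has no collider blocking it and no conditioned non-collider, so it is open.
Try {theta}:
  P1: blocked at chain node theta ∈ conditioning set.
  P2: blocked at fork node theta ∈ conditioning set.
{theta} contains no descendant of gamma and blocks every backdoor path.
No other singleton works — e.g. {lam} leaves P2 open — so {theta} is the unique smallest valid adjustment set.

{theta}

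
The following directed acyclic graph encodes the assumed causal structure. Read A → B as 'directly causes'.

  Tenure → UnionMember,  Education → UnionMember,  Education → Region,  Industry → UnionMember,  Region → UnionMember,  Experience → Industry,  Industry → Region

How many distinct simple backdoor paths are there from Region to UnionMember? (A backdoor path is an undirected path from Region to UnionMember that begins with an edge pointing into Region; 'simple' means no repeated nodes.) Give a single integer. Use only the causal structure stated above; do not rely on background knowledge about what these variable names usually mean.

2

A backdoor path from Region to UnionMember is any simple undirected path whose first edge points into Region (i.e. leaves Region via a parent).
Parents of Region: {Education, Industry}.
Enumerating:
  P1: Region <- Industry -> UnionMember
  P2: Region <- Education -> UnionMember
That exhausts the simple backdoor paths. Count: 2.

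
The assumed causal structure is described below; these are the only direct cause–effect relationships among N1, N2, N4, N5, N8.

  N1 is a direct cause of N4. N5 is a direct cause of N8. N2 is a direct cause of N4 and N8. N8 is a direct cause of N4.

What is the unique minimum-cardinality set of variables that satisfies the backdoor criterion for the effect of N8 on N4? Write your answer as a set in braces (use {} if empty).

Variables eligible for adjustment (non-descendants of N8, excluding N8 and N4): {N1, N2, N5}.
Backdoor paths from N8 to N4:
  P1: N8 <- N2 -> N4
The empty set is not sufficient: P1 (N8 <- N2 -> N4) has no collider blocking it and no conditioned non-collider, so it is open.
Try {N2}:
  P1: blocked at fork node N2 ∈ conditioning set.
{N2} contains no descendant of N8 and blocks every backdoor path.
No other singleton works — e.g. {N5} leaves P1 open — so {N2} is the unique smallest valid adjustment set.

{N2}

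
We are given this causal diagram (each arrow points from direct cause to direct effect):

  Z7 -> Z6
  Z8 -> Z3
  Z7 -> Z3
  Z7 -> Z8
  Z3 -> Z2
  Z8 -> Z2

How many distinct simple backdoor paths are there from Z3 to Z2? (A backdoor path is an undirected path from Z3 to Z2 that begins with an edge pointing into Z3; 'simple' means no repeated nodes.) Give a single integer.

A backdoor path from Z3 to Z2 is any simple undirected path whose first edge points into Z3 (i.e. leaves Z3 via a parent).
Parents of Z3: {Z7, Z8}.
Enumerating:
  P1: Z3 <- Z7 -> Z8 -> Z2
  P2: Z3 <- Z8 -> Z2
That exhausts the simple backdoor paths. Count: 2.

2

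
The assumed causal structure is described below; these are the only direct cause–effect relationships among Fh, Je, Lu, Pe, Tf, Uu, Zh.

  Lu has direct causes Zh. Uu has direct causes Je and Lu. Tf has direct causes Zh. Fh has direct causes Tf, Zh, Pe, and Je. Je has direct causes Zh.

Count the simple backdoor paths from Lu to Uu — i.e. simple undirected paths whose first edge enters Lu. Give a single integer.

A backdoor path from Lu to Uu is any simple undirected path whose first edge points into Lu (i.e. leaves Lu via a parent).
Parents of Lu: {Zh}.
Enumerating:
  P1: Lu <- Zh -> Je -> Uu
  P2: Lu <- Zh -> Tf -> Fh <- Je -> Uu
  P3: Lu <- Zh -> Fh <- Je -> Uu
That exhausts the simple backdoor paths. Count: 3.

3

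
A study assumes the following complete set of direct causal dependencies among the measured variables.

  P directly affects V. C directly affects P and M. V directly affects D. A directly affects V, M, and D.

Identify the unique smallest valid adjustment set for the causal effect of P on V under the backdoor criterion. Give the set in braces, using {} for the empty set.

Variables eligible for adjustment (non-descendants of P, excluding P and V): {A, C, M}.
Backdoor paths from P to V:
  P1: P <- C -> M <- A -> V
  P2: P <- C -> M <- A -> D <- V
Each backdoor path contains an unconditioned collider, so every path is already blocked with the empty conditioning set:
  P1: blocked at collider M (neither it nor any descendant is in the conditioning set).
  P2: blocked at collider M (neither it nor any descendant is in the conditioning set).
The empty set is therefore the unique smallest valid set.

{}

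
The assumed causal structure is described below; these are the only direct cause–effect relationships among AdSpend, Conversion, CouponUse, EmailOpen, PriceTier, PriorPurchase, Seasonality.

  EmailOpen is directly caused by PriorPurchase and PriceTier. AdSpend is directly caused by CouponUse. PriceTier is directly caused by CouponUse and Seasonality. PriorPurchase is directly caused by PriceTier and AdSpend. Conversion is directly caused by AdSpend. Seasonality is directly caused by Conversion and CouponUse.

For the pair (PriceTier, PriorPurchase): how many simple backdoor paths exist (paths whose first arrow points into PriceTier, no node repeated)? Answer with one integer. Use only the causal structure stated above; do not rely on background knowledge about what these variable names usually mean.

A backdoor path from PriceTier to PriorPurchase is any simple undirected path whose first edge points into PriceTier (i.e. leaves PriceTier via a parent).
Parents of PriceTier: {CouponUse, Seasonality}.
Enumerating:
  P1: PriceTier <- CouponUse -> AdSpend -> PriorPurchase
  P2: PriceTier <- CouponUse -> Seasonality <- Conversion <- AdSpend -> PriorPurchase
  P3: PriceTier <- Seasonality <- CouponUse -> AdSpend -> PriorPurchase
  P4: PriceTier <- Seasonality <- Conversion <- AdSpend -> PriorPurchase
That exhausts the simple backdoor paths. Count: 4.

4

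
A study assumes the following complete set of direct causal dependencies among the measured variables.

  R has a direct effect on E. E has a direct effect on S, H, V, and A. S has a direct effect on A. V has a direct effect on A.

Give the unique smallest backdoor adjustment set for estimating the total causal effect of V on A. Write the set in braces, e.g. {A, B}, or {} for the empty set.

Variables eligible for adjustment (non-descendants of V, excluding V and A): {E, H, R, S}.
Backdoor paths from V to A:
  P1: V <- E -> S -> A
  P2: V <- E -> A
The empty set is not sufficient: P1 (V <- E -> S -> A) has no collider blocking it and no conditioned non-collider, so it is open.
Try {E}:
  P1: blocked at fork node E ∈ conditioning set.
  P2: blocked at fork node E ∈ conditioning set.
{E} contains no descendant of V and blocks every backdoor path.
No other singleton works — e.g. {R} leaves P1 open — so {E} is the unique smallest valid adjustment set.

{E}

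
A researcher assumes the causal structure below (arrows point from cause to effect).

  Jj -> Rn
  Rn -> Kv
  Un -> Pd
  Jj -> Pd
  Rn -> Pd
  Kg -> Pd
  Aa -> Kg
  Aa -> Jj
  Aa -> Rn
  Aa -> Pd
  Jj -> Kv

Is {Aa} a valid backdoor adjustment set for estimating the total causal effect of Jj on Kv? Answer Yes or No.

Yes

Backdoor paths from Jj to Kv (paths whose first edge points into Jj):
  P1: Jj <- Aa -> Rn -> Kv
  P2: Jj <- Aa -> Kg -> Pd <- Rn -> Kv
  P3: Jj <- Aa -> Pd <- Rn -> Kv
Condition 1 (no descendant of Jj in the set): holds — descendants of Jj are {Kv, Pd, Rn}; none are in {Aa}.
Condition 2 (every backdoor path blocked by {Aa}):
  P1: blocked at fork node Aa ∈ conditioning set.
  P2: blocked at fork node Aa ∈ conditioning set.
  P3: blocked at fork node Aa ∈ conditioning set.
{Aa} satisfies the backdoor criterion.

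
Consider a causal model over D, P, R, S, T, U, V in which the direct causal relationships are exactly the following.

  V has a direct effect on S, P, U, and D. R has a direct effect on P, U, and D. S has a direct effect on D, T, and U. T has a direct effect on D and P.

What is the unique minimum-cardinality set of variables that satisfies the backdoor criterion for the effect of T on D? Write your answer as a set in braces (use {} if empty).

{S}

Variables eligible for adjustment (non-descendants of T, excluding T and D): {R, S, U, V}.
Backdoor paths from T to D:
  P1: T <- S <- V -> P <- R -> D
  P2: T <- S <- V -> U <- R -> D
  P3: T <- S <- V -> D
  P4: T <- S -> U <- V -> P <- R -> D
  P5: T <- S -> U <- V -> D
  P6: T <- S -> U <- R -> P <- V -> D
  P7: T <- S -> U <- R -> D
  P8: T <- S -> D
The empty set is not sufficient: P3 (T <- S <- V -> D) has no collider blocking it and no conditioned non-collider, so it is open.
Try {S}:
  P1: blocked at chain node S ∈ conditioning set.
  P2: blocked at chain node S ∈ conditioning set.
  P3: blocked at chain node S ∈ conditioning set.
  P4: blocked at fork node S ∈ conditioning set.
  P5: blocked at fork node S ∈ conditioning set.
  P6: blocked at fork node S ∈ conditioning set.
  P7: blocked at fork node S ∈ conditioning set.
  P8: blocked at fork node S ∈ conditioning set.
{S} contains no descendant of T and blocks every backdoor path.
No other singleton works — e.g. {V} leaves P8 open — so {S} is the unique smallest valid adjustment set.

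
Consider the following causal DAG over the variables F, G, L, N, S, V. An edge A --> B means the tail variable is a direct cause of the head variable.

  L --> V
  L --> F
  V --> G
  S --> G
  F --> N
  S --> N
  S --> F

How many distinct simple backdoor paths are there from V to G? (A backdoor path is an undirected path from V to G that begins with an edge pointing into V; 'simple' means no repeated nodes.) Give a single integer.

2

A backdoor path from V to G is any simple undirected path whose first edge points into V (i.e. leaves V via a parent).
Parents of V: {L}.
Enumerating:
  P1: V <- L -> F <- S -> G
  P2: V <- L -> F -> N <- S -> G
That exhausts the simple backdoor paths. Count: 2.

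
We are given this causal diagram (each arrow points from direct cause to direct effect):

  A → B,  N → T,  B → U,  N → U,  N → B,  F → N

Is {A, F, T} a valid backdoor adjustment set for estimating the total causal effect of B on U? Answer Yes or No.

No

Backdoor paths from B to U (paths whose first edge points into B):
  P1: B <- N -> U
Condition 1 (no descendant of B in the set): holds — descendants of B are {U}; none are in {A, F, T}.
Condition 2 (every backdoor path blocked by {A, F, T}):
  P1: open — no interior node is in the conditioning set.
{A, F, T} does not satisfy the backdoor criterion.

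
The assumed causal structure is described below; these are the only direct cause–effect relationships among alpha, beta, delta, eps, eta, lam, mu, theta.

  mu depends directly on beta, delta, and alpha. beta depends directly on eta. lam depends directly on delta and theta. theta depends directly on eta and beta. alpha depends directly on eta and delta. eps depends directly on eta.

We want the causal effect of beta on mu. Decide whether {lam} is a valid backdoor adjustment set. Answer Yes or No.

No

Backdoor paths from beta to mu (paths whose first edge points into beta):
  P1: beta <- eta -> alpha <- delta -> mu
  P2: beta <- eta -> alpha -> mu
  P3: beta <- eta -> theta -> lam <- delta -> alpha -> mu
  P4: beta <- eta -> theta -> lam <- delta -> mu
Condition 1 (no descendant of beta in the set): FAILS — lam is a descendant of beta.
Condition 2 (every backdoor path blocked by {lam}):
  P1: blocked at collider alpha (neither it nor any descendant is in the conditioning set).
  P2: open — no interior node is in the conditioning set.
  P3: open — collider(s) lam are conditioned on (or have a conditioned descendant) and no non-collider on the path is in the set.
  P4: open — collider(s) lam are conditioned on (or have a conditioned descendant) and no non-collider on the path is in the set.
{lam} does not satisfy the backdoor criterion.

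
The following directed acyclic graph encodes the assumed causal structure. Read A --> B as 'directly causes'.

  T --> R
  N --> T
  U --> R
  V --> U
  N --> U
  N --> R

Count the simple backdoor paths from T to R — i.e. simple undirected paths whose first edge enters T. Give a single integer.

2

A backdoor path from T to R is any simple undirected path whose first edge points into T (i.e. leaves T via a parent).
Parents of T: {N}.
Enumerating:
  P1: T <- N -> U -> R
  P2: T <- N -> R
That exhausts the simple backdoor paths. Count: 2.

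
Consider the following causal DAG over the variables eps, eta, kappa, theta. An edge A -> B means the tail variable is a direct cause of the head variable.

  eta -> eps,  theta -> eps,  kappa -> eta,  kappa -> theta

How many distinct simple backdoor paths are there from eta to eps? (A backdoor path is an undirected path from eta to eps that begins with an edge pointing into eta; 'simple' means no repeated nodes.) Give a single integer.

A backdoor path from eta to eps is any simple undirected path whose first edge points into eta (i.e. leaves eta via a parent).
Parents of eta: {kappa}.
Enumerating:
  P1: eta <- kappa -> theta -> eps
That exhausts the simple backdoor paths. Count: 1.

1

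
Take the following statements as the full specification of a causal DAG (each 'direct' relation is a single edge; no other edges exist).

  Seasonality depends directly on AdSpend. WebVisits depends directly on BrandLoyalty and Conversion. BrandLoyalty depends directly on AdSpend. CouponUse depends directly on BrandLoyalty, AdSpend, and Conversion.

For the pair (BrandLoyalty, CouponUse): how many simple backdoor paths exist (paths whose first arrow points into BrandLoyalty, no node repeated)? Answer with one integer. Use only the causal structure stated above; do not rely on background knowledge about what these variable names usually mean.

A backdoor path from BrandLoyalty to CouponUse is any simple undirected path whose first edge points into BrandLoyalty (i.e. leaves BrandLoyalty via a parent).
Parents of BrandLoyalty: {AdSpend}.
Enumerating:
  P1: BrandLoyalty <- AdSpend -> CouponUse
That exhausts the simple backdoor paths. Count: 1.

1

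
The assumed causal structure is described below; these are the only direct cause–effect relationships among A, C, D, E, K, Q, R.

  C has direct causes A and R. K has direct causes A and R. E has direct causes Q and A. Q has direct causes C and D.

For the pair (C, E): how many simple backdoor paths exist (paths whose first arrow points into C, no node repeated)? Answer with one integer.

2

A backdoor path from C to E is any simple undirected path whose first edge points into C (i.e. leaves C via a parent).
Parents of C: {A, R}.
Enumerating:
  P1: C <- A -> E
  P2: C <- R -> K <- A -> E
That exhausts the simple backdoor paths. Count: 2.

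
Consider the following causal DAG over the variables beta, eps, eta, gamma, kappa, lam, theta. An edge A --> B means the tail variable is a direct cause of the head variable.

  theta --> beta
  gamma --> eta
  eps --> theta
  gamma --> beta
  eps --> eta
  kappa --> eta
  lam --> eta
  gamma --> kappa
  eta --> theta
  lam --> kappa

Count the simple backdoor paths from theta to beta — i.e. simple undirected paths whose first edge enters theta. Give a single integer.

A backdoor path from theta to beta is any simple undirected path whose first edge points into theta (i.e. leaves theta via a parent).
Parents of theta: {eps, eta}.
Enumerating:
  P1: theta <- eps -> eta <- gamma -> beta
  P2: theta <- eps -> eta <- lam -> kappa <- gamma -> beta
  P3: theta <- eps -> eta <- kappa <- gamma -> beta
  P4: theta <- eta <- gamma -> beta
  P5: theta <- eta <- lam -> kappa <- gamma -> beta
  P6: theta <- eta <- kappa <- gamma -> beta
That exhausts the simple backdoor paths. Count: 6.

6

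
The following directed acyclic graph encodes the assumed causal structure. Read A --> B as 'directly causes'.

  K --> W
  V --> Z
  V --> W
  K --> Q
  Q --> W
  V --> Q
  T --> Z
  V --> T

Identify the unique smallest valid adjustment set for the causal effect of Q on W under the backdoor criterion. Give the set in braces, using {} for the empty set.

{K, V}

Variables eligible for adjustment (non-descendants of Q, excluding Q and W): {K, T, V, Z}.
Backdoor paths from Q to W:
  P1: Q <- K -> W
  P2: Q <- V -> W
The empty set is not sufficient: P1 (Q <- K -> W) has no collider blocking it and no conditioned non-collider, so it is open.
Try {K, V}:
  P1: blocked at fork node K ∈ conditioning set.
  P2: blocked at fork node V ∈ conditioning set.
{K, V} contains no descendant of Q and blocks every backdoor path.
Every element of {K, V} is needed (dropping K leaves P1 open; dropping V leaves P2 open), so no proper subset is valid.
Among all size-2 subsets of the eligible variables, only {K, V} blocks every backdoor path, so it is the unique smallest valid adjustment set.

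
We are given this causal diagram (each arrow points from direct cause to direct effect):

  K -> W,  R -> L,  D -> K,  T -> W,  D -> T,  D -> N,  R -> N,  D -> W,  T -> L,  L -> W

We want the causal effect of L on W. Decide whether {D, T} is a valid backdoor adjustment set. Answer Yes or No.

Backdoor paths from L to W (paths whose first edge points into L):
  P1: L <- T <- D -> K -> W
  P2: L <- T <- D -> W
  P3: L <- T -> W
  P4: L <- R -> N <- D -> T -> W
  P5: L <- R -> N <- D -> K -> W
  P6: L <- R -> N <- D -> W
Condition 1 (no descendant of L in the set): holds — descendants of L are {W}; none are in {D, T}.
Condition 2 (every backdoor path blocked by {D, T}):
  P1: blocked at chain node T ∈ conditioning set.
  P2: blocked at chain node T ∈ conditioning set.
  P3: blocked at fork node T ∈ conditioning set.
  P4: blocked at collider N (neither it nor any descendant is in the conditioning set).
  P5: blocked at collider N (neither it nor any descendant is in the conditioning set).
  P6: blocked at collider N (neither it nor any descendant is in the conditioning set).
{D, T} satisfies the backdoor criterion.

Yes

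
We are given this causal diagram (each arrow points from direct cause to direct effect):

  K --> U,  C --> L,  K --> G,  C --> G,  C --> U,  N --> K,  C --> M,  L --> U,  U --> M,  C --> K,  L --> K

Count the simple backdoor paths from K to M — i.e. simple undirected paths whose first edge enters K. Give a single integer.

A backdoor path from K to M is any simple undirected path whose first edge points into K (i.e. leaves K via a parent).
Parents of K: {C, L, N}.
Enumerating:
  P1: K <- C -> L -> U -> M
  P2: K <- C -> U -> M
  P3: K <- C -> M
  P4: K <- L <- C -> U -> M
  P5: K <- L <- C -> M
  P6: K <- L -> U <- C -> M
  P7: K <- L -> U -> M
That exhausts the simple backdoor paths. Count: 7.

7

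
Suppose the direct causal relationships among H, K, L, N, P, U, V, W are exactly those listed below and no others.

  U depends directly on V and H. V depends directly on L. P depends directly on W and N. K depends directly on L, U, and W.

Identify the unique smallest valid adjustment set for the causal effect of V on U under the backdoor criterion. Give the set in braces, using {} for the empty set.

{}

Variables eligible for adjustment (non-descendants of V, excluding V and U): {H, L, N, P, W}.
Backdoor paths from V to U:
  P1: V <- L -> K <- U
Each backdoor path contains an unconditioned collider, so every path is already blocked with the empty conditioning set:
  P1: blocked at collider K (neither it nor any descendant is in the conditioning set).
The empty set is therefore the unique smallest valid set.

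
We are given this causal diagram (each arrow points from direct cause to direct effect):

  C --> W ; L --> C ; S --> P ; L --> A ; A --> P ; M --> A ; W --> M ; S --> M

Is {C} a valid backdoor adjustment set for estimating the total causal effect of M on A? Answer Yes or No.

Backdoor paths from M to A (paths whose first edge points into M):
  P1: M <- S -> P <- A
  P2: M <- W <- C <- L -> A
Condition 1 (no descendant of M in the set): holds — descendants of M are {A, P}; none are in {C}.
Condition 2 (every backdoor path blocked by {C}):
  P1: blocked at collider P (neither it nor any descendant is in the conditioning set).
  P2: blocked at chain node C ∈ conditioning set.
{C} satisfies the backdoor criterion.

Yes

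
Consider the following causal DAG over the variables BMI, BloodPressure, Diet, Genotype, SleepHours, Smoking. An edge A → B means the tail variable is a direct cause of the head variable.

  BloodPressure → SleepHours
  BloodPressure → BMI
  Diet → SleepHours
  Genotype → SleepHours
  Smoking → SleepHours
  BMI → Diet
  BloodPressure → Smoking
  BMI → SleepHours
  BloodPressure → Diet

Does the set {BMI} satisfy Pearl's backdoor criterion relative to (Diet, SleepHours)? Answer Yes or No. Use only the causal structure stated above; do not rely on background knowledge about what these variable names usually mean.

No

Backdoor paths from Diet to SleepHours (paths whose first edge points into Diet):
  P1: Diet <- BloodPressure -> Smoking -> SleepHours
  P2: Diet <- BloodPressure -> BMI -> SleepHours
  P3: Diet <- BloodPressure -> SleepHours
  P4: Diet <- BMI <- BloodPressure -> Smoking -> SleepHours
  P5: Diet <- BMI <- BloodPressure -> SleepHours
  P6: Diet <- BMI -> SleepHours
Condition 1 (no descendant of Diet in the set): holds — descendants of Diet are {SleepHours}; none are in {BMI}.
Condition 2 (every backdoor path blocked by {BMI}):
  P1: open — no interior node is in the conditioning set.
  P2: blocked at chain node BMI ∈ conditioning set.
  P3: open — no interior node is in the conditioning set.
  P4: blocked at chain node BMI ∈ conditioning set.
  P5: blocked at chain node BMI ∈ conditioning set.
  P6: blocked at fork node BMI ∈ conditioning set.
{BMI} does not satisfy the backdoor criterion.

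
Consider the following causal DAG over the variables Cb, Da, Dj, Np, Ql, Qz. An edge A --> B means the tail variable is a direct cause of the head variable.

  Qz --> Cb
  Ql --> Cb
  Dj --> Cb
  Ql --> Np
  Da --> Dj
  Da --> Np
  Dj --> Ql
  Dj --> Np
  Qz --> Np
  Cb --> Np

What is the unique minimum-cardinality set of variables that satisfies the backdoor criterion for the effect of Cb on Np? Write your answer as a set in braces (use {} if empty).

{Dj, Ql, Qz}

Variables eligible for adjustment (non-descendants of Cb, excluding Cb and Np): {Da, Dj, Ql, Qz}.
Backdoor paths from Cb to Np:
  P1: Cb <- Dj <- Da -> Np
  P2: Cb <- Dj -> Ql -> Np
  P3: Cb <- Dj -> Np
  P4: Cb <- Ql <- Dj <- Da -> Np
  P5: Cb <- Ql <- Dj -> Np
  P6: Cb <- Ql -> Np
  P7: Cb <- Qz -> Np
The empty set is not sufficient: P1 (Cb <- Dj <- Da -> Np) has no collider blocking it and no conditioned non-collider, so it is open.
Try {Dj, Ql, Qz}:
  P1: blocked at chain node Dj ∈ conditioning set.
  P2: blocked at fork node Dj ∈ conditioning set.
  P3: blocked at fork node Dj ∈ conditioning set.
  P4: blocked at chain node Ql ∈ conditioning set.
  P5: blocked at chain node Ql ∈ conditioning set.
  P6: blocked at fork node Ql ∈ conditioning set.
  P7: blocked at fork node Qz ∈ conditioning set.
{Dj, Ql, Qz} contains no descendant of Cb and blocks every backdoor path.
Every element of {Dj, Ql, Qz} is needed (dropping Dj leaves P1 open; dropping Ql leaves P6 open; dropping Qz leaves P7 open), so no proper subset is valid.
Among all size-3 subsets of the eligible variables, only {Dj, Ql, Qz} blocks every backdoor path, so it is the unique smallest valid adjustment set.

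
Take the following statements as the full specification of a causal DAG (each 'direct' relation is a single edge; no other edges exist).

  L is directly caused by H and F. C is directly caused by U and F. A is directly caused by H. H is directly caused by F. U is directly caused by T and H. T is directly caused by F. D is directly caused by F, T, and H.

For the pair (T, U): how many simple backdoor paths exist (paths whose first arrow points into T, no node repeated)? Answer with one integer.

4

A backdoor path from T to U is any simple undirected path whose first edge points into T (i.e. leaves T via a parent).
Parents of T: {F}.
Enumerating:
  P1: T <- F -> H -> U
  P2: T <- F -> L <- H -> U
  P3: T <- F -> D <- H -> U
  P4: T <- F -> C <- U
That exhausts the simple backdoor paths. Count: 4.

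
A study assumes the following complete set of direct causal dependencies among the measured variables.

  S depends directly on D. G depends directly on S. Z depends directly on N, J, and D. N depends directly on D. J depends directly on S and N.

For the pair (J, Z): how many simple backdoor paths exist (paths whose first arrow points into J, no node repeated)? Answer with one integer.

A backdoor path from J to Z is any simple undirected path whose first edge points into J (i.e. leaves J via a parent).
Parents of J: {N, S}.
Enumerating:
  P1: J <- S <- D -> N -> Z
  P2: J <- S <- D -> Z
  P3: J <- N <- D -> Z
  P4: J <- N -> Z
That exhausts the simple backdoor paths. Count: 4.

4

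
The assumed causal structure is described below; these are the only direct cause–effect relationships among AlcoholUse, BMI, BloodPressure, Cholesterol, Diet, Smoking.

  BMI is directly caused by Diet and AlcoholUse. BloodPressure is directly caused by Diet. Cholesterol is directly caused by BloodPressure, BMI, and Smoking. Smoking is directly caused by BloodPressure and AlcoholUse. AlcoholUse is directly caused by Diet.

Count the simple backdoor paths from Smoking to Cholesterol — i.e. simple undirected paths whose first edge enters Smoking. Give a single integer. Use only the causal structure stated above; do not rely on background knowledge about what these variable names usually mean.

A backdoor path from Smoking to Cholesterol is any simple undirected path whose first edge points into Smoking (i.e. leaves Smoking via a parent).
Parents of Smoking: {AlcoholUse, BloodPressure}.
Enumerating:
  P1: Smoking <- AlcoholUse <- Diet -> BMI -> Cholesterol
  P2: Smoking <- AlcoholUse <- Diet -> BloodPressure -> Cholesterol
  P3: Smoking <- AlcoholUse -> BMI <- Diet -> BloodPressure -> Cholesterol
  P4: Smoking <- AlcoholUse -> BMI -> Cholesterol
  P5: Smoking <- BloodPressure <- Diet -> AlcoholUse -> BMI -> Cholesterol
  P6: Smoking <- BloodPressure <- Diet -> BMI -> Cholesterol
  P7: Smoking <- BloodPressure -> Cholesterol
That exhausts the simple backdoor paths. Count: 7.

7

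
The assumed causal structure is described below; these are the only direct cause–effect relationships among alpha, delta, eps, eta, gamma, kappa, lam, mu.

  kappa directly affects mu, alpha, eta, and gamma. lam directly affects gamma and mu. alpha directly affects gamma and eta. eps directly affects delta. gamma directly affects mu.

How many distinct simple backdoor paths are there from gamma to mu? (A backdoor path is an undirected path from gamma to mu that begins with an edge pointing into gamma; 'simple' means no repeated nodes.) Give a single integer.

4

A backdoor path from gamma to mu is any simple undirected path whose first edge points into gamma (i.e. leaves gamma via a parent).
Parents of gamma: {alpha, kappa, lam}.
Enumerating:
  P1: gamma <- kappa -> mu
  P2: gamma <- lam -> mu
  P3: gamma <- alpha <- kappa -> mu
  P4: gamma <- alpha -> eta <- kappa -> mu
That exhausts the simple backdoor paths. Count: 4.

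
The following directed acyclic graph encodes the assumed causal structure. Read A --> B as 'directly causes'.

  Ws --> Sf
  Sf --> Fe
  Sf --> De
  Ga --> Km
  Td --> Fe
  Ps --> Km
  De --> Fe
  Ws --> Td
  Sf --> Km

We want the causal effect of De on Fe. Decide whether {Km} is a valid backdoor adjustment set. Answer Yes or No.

No

Backdoor paths from De to Fe (paths whose first edge points into De):
  P1: De <- Sf <- Ws -> Td -> Fe
  P2: De <- Sf -> Fe
Condition 1 (no descendant of De in the set): holds — descendants of De are {Fe}; none are in {Km}.
Condition 2 (every backdoor path blocked by {Km}):
  P1: open — no interior node is in the conditioning set.
  P2: open — no interior node is in the conditioning set.
{Km} does not satisfy the backdoor criterion.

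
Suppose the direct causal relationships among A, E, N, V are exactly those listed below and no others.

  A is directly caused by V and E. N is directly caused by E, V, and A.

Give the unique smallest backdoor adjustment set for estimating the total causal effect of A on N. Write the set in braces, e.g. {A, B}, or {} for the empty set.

Variables eligible for adjustment (non-descendants of A, excluding A and N): {E, V}.
Backdoor paths from A to N:
  P1: A <- E -> N
  P2: A <- V -> N
The empty set is not sufficient: P1 (A <- E -> N) has no collider blocking it and no conditioned non-collider, so it is open.
Try {E, V}:
  P1: blocked at fork node E ∈ conditioning set.
  P2: blocked at fork node V ∈ conditioning set.
{E, V} contains no descendant of A and blocks every backdoor path.
Every element of {E, V} is needed (dropping E leaves P1 open; dropping V leaves P2 open), so no proper subset is valid.
Among all size-2 subsets of the eligible variables, only {E, V} blocks every backdoor path, so it is the unique smallest valid adjustment set.

{E, V}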